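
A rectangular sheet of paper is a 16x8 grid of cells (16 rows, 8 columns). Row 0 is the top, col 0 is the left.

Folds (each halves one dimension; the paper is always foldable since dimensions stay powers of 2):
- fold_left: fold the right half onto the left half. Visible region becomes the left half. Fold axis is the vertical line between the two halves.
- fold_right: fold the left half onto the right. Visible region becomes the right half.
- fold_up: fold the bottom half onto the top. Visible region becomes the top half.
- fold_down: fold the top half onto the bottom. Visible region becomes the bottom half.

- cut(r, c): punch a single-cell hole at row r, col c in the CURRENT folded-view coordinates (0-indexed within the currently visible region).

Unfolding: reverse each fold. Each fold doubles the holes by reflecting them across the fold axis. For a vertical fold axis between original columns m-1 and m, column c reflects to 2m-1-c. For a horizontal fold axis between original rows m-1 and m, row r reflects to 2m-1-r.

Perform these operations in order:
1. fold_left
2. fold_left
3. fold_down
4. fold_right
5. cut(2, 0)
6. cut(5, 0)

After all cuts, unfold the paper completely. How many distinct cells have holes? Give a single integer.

Op 1 fold_left: fold axis v@4; visible region now rows[0,16) x cols[0,4) = 16x4
Op 2 fold_left: fold axis v@2; visible region now rows[0,16) x cols[0,2) = 16x2
Op 3 fold_down: fold axis h@8; visible region now rows[8,16) x cols[0,2) = 8x2
Op 4 fold_right: fold axis v@1; visible region now rows[8,16) x cols[1,2) = 8x1
Op 5 cut(2, 0): punch at orig (10,1); cuts so far [(10, 1)]; region rows[8,16) x cols[1,2) = 8x1
Op 6 cut(5, 0): punch at orig (13,1); cuts so far [(10, 1), (13, 1)]; region rows[8,16) x cols[1,2) = 8x1
Unfold 1 (reflect across v@1): 4 holes -> [(10, 0), (10, 1), (13, 0), (13, 1)]
Unfold 2 (reflect across h@8): 8 holes -> [(2, 0), (2, 1), (5, 0), (5, 1), (10, 0), (10, 1), (13, 0), (13, 1)]
Unfold 3 (reflect across v@2): 16 holes -> [(2, 0), (2, 1), (2, 2), (2, 3), (5, 0), (5, 1), (5, 2), (5, 3), (10, 0), (10, 1), (10, 2), (10, 3), (13, 0), (13, 1), (13, 2), (13, 3)]
Unfold 4 (reflect across v@4): 32 holes -> [(2, 0), (2, 1), (2, 2), (2, 3), (2, 4), (2, 5), (2, 6), (2, 7), (5, 0), (5, 1), (5, 2), (5, 3), (5, 4), (5, 5), (5, 6), (5, 7), (10, 0), (10, 1), (10, 2), (10, 3), (10, 4), (10, 5), (10, 6), (10, 7), (13, 0), (13, 1), (13, 2), (13, 3), (13, 4), (13, 5), (13, 6), (13, 7)]

Answer: 32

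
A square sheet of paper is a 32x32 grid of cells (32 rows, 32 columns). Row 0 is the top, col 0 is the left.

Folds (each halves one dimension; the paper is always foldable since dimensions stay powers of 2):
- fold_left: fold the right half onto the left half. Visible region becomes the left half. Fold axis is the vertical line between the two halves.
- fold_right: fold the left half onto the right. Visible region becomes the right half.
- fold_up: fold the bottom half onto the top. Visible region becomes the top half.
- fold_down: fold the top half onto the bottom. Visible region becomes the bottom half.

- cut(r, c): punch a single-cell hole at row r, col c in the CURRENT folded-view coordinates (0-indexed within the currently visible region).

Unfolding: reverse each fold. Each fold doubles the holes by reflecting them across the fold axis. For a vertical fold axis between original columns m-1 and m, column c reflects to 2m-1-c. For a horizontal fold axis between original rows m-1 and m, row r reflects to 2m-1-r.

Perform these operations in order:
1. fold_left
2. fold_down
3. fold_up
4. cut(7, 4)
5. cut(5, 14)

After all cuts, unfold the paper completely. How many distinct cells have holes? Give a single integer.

Op 1 fold_left: fold axis v@16; visible region now rows[0,32) x cols[0,16) = 32x16
Op 2 fold_down: fold axis h@16; visible region now rows[16,32) x cols[0,16) = 16x16
Op 3 fold_up: fold axis h@24; visible region now rows[16,24) x cols[0,16) = 8x16
Op 4 cut(7, 4): punch at orig (23,4); cuts so far [(23, 4)]; region rows[16,24) x cols[0,16) = 8x16
Op 5 cut(5, 14): punch at orig (21,14); cuts so far [(21, 14), (23, 4)]; region rows[16,24) x cols[0,16) = 8x16
Unfold 1 (reflect across h@24): 4 holes -> [(21, 14), (23, 4), (24, 4), (26, 14)]
Unfold 2 (reflect across h@16): 8 holes -> [(5, 14), (7, 4), (8, 4), (10, 14), (21, 14), (23, 4), (24, 4), (26, 14)]
Unfold 3 (reflect across v@16): 16 holes -> [(5, 14), (5, 17), (7, 4), (7, 27), (8, 4), (8, 27), (10, 14), (10, 17), (21, 14), (21, 17), (23, 4), (23, 27), (24, 4), (24, 27), (26, 14), (26, 17)]

Answer: 16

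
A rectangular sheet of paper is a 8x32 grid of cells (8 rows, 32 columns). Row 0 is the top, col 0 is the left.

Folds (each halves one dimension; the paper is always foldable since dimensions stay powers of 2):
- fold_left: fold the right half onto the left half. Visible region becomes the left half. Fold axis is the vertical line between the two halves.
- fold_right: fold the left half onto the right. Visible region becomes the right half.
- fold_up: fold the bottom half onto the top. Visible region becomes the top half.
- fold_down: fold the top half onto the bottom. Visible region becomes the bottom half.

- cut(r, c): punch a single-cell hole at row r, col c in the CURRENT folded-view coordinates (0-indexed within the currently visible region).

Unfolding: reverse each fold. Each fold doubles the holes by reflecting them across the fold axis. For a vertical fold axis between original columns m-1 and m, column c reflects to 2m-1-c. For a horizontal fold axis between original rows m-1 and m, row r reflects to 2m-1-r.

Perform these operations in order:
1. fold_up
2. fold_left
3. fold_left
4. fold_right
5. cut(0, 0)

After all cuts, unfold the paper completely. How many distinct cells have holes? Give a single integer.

Answer: 16

Derivation:
Op 1 fold_up: fold axis h@4; visible region now rows[0,4) x cols[0,32) = 4x32
Op 2 fold_left: fold axis v@16; visible region now rows[0,4) x cols[0,16) = 4x16
Op 3 fold_left: fold axis v@8; visible region now rows[0,4) x cols[0,8) = 4x8
Op 4 fold_right: fold axis v@4; visible region now rows[0,4) x cols[4,8) = 4x4
Op 5 cut(0, 0): punch at orig (0,4); cuts so far [(0, 4)]; region rows[0,4) x cols[4,8) = 4x4
Unfold 1 (reflect across v@4): 2 holes -> [(0, 3), (0, 4)]
Unfold 2 (reflect across v@8): 4 holes -> [(0, 3), (0, 4), (0, 11), (0, 12)]
Unfold 3 (reflect across v@16): 8 holes -> [(0, 3), (0, 4), (0, 11), (0, 12), (0, 19), (0, 20), (0, 27), (0, 28)]
Unfold 4 (reflect across h@4): 16 holes -> [(0, 3), (0, 4), (0, 11), (0, 12), (0, 19), (0, 20), (0, 27), (0, 28), (7, 3), (7, 4), (7, 11), (7, 12), (7, 19), (7, 20), (7, 27), (7, 28)]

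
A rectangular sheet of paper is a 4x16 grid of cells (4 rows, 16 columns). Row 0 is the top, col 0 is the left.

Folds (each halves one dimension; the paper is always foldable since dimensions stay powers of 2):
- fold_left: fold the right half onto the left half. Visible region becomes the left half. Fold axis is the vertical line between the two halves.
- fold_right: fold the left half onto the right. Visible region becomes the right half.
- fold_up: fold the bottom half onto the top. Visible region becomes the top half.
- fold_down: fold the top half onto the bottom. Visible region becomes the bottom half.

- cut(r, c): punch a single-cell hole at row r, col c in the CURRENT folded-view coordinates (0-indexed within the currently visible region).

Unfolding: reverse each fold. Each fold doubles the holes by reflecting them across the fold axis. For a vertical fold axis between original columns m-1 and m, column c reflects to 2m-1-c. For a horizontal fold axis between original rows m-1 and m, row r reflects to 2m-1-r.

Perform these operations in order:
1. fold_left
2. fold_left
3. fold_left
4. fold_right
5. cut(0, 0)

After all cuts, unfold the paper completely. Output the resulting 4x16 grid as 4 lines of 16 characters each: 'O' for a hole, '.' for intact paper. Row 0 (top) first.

Answer: OOOOOOOOOOOOOOOO
................
................
................

Derivation:
Op 1 fold_left: fold axis v@8; visible region now rows[0,4) x cols[0,8) = 4x8
Op 2 fold_left: fold axis v@4; visible region now rows[0,4) x cols[0,4) = 4x4
Op 3 fold_left: fold axis v@2; visible region now rows[0,4) x cols[0,2) = 4x2
Op 4 fold_right: fold axis v@1; visible region now rows[0,4) x cols[1,2) = 4x1
Op 5 cut(0, 0): punch at orig (0,1); cuts so far [(0, 1)]; region rows[0,4) x cols[1,2) = 4x1
Unfold 1 (reflect across v@1): 2 holes -> [(0, 0), (0, 1)]
Unfold 2 (reflect across v@2): 4 holes -> [(0, 0), (0, 1), (0, 2), (0, 3)]
Unfold 3 (reflect across v@4): 8 holes -> [(0, 0), (0, 1), (0, 2), (0, 3), (0, 4), (0, 5), (0, 6), (0, 7)]
Unfold 4 (reflect across v@8): 16 holes -> [(0, 0), (0, 1), (0, 2), (0, 3), (0, 4), (0, 5), (0, 6), (0, 7), (0, 8), (0, 9), (0, 10), (0, 11), (0, 12), (0, 13), (0, 14), (0, 15)]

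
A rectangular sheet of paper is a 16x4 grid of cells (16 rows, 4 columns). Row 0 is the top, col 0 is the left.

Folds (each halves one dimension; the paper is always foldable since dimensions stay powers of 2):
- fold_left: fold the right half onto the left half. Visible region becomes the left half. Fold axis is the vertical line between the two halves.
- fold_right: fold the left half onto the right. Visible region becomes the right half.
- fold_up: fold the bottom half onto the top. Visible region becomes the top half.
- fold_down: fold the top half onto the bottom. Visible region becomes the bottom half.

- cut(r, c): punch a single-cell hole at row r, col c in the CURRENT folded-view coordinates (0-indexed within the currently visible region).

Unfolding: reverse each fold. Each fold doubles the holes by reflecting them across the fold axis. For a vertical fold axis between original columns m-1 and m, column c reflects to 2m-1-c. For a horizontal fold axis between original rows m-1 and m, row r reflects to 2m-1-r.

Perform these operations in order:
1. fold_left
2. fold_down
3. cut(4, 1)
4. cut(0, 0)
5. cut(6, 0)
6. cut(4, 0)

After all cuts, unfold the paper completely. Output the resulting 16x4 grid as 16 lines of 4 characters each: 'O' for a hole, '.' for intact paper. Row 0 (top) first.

Answer: ....
O..O
....
OOOO
....
....
....
O..O
O..O
....
....
....
OOOO
....
O..O
....

Derivation:
Op 1 fold_left: fold axis v@2; visible region now rows[0,16) x cols[0,2) = 16x2
Op 2 fold_down: fold axis h@8; visible region now rows[8,16) x cols[0,2) = 8x2
Op 3 cut(4, 1): punch at orig (12,1); cuts so far [(12, 1)]; region rows[8,16) x cols[0,2) = 8x2
Op 4 cut(0, 0): punch at orig (8,0); cuts so far [(8, 0), (12, 1)]; region rows[8,16) x cols[0,2) = 8x2
Op 5 cut(6, 0): punch at orig (14,0); cuts so far [(8, 0), (12, 1), (14, 0)]; region rows[8,16) x cols[0,2) = 8x2
Op 6 cut(4, 0): punch at orig (12,0); cuts so far [(8, 0), (12, 0), (12, 1), (14, 0)]; region rows[8,16) x cols[0,2) = 8x2
Unfold 1 (reflect across h@8): 8 holes -> [(1, 0), (3, 0), (3, 1), (7, 0), (8, 0), (12, 0), (12, 1), (14, 0)]
Unfold 2 (reflect across v@2): 16 holes -> [(1, 0), (1, 3), (3, 0), (3, 1), (3, 2), (3, 3), (7, 0), (7, 3), (8, 0), (8, 3), (12, 0), (12, 1), (12, 2), (12, 3), (14, 0), (14, 3)]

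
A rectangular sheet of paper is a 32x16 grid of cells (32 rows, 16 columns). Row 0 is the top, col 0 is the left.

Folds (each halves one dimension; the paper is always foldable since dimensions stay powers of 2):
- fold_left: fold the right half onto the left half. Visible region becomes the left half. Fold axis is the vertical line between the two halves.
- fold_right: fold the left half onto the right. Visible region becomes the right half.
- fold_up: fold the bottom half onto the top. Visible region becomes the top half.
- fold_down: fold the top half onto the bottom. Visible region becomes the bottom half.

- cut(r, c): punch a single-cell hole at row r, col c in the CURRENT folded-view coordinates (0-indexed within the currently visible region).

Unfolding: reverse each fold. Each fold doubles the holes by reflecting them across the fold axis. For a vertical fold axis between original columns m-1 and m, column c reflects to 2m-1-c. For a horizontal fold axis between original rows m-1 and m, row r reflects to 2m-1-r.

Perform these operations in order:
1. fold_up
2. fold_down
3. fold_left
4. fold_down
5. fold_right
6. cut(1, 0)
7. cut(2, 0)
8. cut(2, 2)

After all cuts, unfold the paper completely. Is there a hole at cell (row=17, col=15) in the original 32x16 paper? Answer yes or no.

Op 1 fold_up: fold axis h@16; visible region now rows[0,16) x cols[0,16) = 16x16
Op 2 fold_down: fold axis h@8; visible region now rows[8,16) x cols[0,16) = 8x16
Op 3 fold_left: fold axis v@8; visible region now rows[8,16) x cols[0,8) = 8x8
Op 4 fold_down: fold axis h@12; visible region now rows[12,16) x cols[0,8) = 4x8
Op 5 fold_right: fold axis v@4; visible region now rows[12,16) x cols[4,8) = 4x4
Op 6 cut(1, 0): punch at orig (13,4); cuts so far [(13, 4)]; region rows[12,16) x cols[4,8) = 4x4
Op 7 cut(2, 0): punch at orig (14,4); cuts so far [(13, 4), (14, 4)]; region rows[12,16) x cols[4,8) = 4x4
Op 8 cut(2, 2): punch at orig (14,6); cuts so far [(13, 4), (14, 4), (14, 6)]; region rows[12,16) x cols[4,8) = 4x4
Unfold 1 (reflect across v@4): 6 holes -> [(13, 3), (13, 4), (14, 1), (14, 3), (14, 4), (14, 6)]
Unfold 2 (reflect across h@12): 12 holes -> [(9, 1), (9, 3), (9, 4), (9, 6), (10, 3), (10, 4), (13, 3), (13, 4), (14, 1), (14, 3), (14, 4), (14, 6)]
Unfold 3 (reflect across v@8): 24 holes -> [(9, 1), (9, 3), (9, 4), (9, 6), (9, 9), (9, 11), (9, 12), (9, 14), (10, 3), (10, 4), (10, 11), (10, 12), (13, 3), (13, 4), (13, 11), (13, 12), (14, 1), (14, 3), (14, 4), (14, 6), (14, 9), (14, 11), (14, 12), (14, 14)]
Unfold 4 (reflect across h@8): 48 holes -> [(1, 1), (1, 3), (1, 4), (1, 6), (1, 9), (1, 11), (1, 12), (1, 14), (2, 3), (2, 4), (2, 11), (2, 12), (5, 3), (5, 4), (5, 11), (5, 12), (6, 1), (6, 3), (6, 4), (6, 6), (6, 9), (6, 11), (6, 12), (6, 14), (9, 1), (9, 3), (9, 4), (9, 6), (9, 9), (9, 11), (9, 12), (9, 14), (10, 3), (10, 4), (10, 11), (10, 12), (13, 3), (13, 4), (13, 11), (13, 12), (14, 1), (14, 3), (14, 4), (14, 6), (14, 9), (14, 11), (14, 12), (14, 14)]
Unfold 5 (reflect across h@16): 96 holes -> [(1, 1), (1, 3), (1, 4), (1, 6), (1, 9), (1, 11), (1, 12), (1, 14), (2, 3), (2, 4), (2, 11), (2, 12), (5, 3), (5, 4), (5, 11), (5, 12), (6, 1), (6, 3), (6, 4), (6, 6), (6, 9), (6, 11), (6, 12), (6, 14), (9, 1), (9, 3), (9, 4), (9, 6), (9, 9), (9, 11), (9, 12), (9, 14), (10, 3), (10, 4), (10, 11), (10, 12), (13, 3), (13, 4), (13, 11), (13, 12), (14, 1), (14, 3), (14, 4), (14, 6), (14, 9), (14, 11), (14, 12), (14, 14), (17, 1), (17, 3), (17, 4), (17, 6), (17, 9), (17, 11), (17, 12), (17, 14), (18, 3), (18, 4), (18, 11), (18, 12), (21, 3), (21, 4), (21, 11), (21, 12), (22, 1), (22, 3), (22, 4), (22, 6), (22, 9), (22, 11), (22, 12), (22, 14), (25, 1), (25, 3), (25, 4), (25, 6), (25, 9), (25, 11), (25, 12), (25, 14), (26, 3), (26, 4), (26, 11), (26, 12), (29, 3), (29, 4), (29, 11), (29, 12), (30, 1), (30, 3), (30, 4), (30, 6), (30, 9), (30, 11), (30, 12), (30, 14)]
Holes: [(1, 1), (1, 3), (1, 4), (1, 6), (1, 9), (1, 11), (1, 12), (1, 14), (2, 3), (2, 4), (2, 11), (2, 12), (5, 3), (5, 4), (5, 11), (5, 12), (6, 1), (6, 3), (6, 4), (6, 6), (6, 9), (6, 11), (6, 12), (6, 14), (9, 1), (9, 3), (9, 4), (9, 6), (9, 9), (9, 11), (9, 12), (9, 14), (10, 3), (10, 4), (10, 11), (10, 12), (13, 3), (13, 4), (13, 11), (13, 12), (14, 1), (14, 3), (14, 4), (14, 6), (14, 9), (14, 11), (14, 12), (14, 14), (17, 1), (17, 3), (17, 4), (17, 6), (17, 9), (17, 11), (17, 12), (17, 14), (18, 3), (18, 4), (18, 11), (18, 12), (21, 3), (21, 4), (21, 11), (21, 12), (22, 1), (22, 3), (22, 4), (22, 6), (22, 9), (22, 11), (22, 12), (22, 14), (25, 1), (25, 3), (25, 4), (25, 6), (25, 9), (25, 11), (25, 12), (25, 14), (26, 3), (26, 4), (26, 11), (26, 12), (29, 3), (29, 4), (29, 11), (29, 12), (30, 1), (30, 3), (30, 4), (30, 6), (30, 9), (30, 11), (30, 12), (30, 14)]

Answer: no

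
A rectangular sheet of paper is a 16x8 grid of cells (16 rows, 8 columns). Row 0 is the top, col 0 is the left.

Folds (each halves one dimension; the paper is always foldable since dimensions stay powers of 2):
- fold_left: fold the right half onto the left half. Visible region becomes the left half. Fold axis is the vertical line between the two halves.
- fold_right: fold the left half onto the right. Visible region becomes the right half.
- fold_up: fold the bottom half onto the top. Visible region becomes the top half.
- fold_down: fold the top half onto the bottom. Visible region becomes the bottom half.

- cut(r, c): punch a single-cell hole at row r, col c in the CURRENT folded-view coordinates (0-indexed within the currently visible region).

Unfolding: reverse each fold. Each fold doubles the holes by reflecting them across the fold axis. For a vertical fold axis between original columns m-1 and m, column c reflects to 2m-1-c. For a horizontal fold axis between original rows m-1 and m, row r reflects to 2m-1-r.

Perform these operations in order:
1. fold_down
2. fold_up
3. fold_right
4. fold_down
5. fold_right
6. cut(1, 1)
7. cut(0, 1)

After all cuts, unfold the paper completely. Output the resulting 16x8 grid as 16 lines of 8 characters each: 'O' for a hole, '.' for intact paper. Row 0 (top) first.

Op 1 fold_down: fold axis h@8; visible region now rows[8,16) x cols[0,8) = 8x8
Op 2 fold_up: fold axis h@12; visible region now rows[8,12) x cols[0,8) = 4x8
Op 3 fold_right: fold axis v@4; visible region now rows[8,12) x cols[4,8) = 4x4
Op 4 fold_down: fold axis h@10; visible region now rows[10,12) x cols[4,8) = 2x4
Op 5 fold_right: fold axis v@6; visible region now rows[10,12) x cols[6,8) = 2x2
Op 6 cut(1, 1): punch at orig (11,7); cuts so far [(11, 7)]; region rows[10,12) x cols[6,8) = 2x2
Op 7 cut(0, 1): punch at orig (10,7); cuts so far [(10, 7), (11, 7)]; region rows[10,12) x cols[6,8) = 2x2
Unfold 1 (reflect across v@6): 4 holes -> [(10, 4), (10, 7), (11, 4), (11, 7)]
Unfold 2 (reflect across h@10): 8 holes -> [(8, 4), (8, 7), (9, 4), (9, 7), (10, 4), (10, 7), (11, 4), (11, 7)]
Unfold 3 (reflect across v@4): 16 holes -> [(8, 0), (8, 3), (8, 4), (8, 7), (9, 0), (9, 3), (9, 4), (9, 7), (10, 0), (10, 3), (10, 4), (10, 7), (11, 0), (11, 3), (11, 4), (11, 7)]
Unfold 4 (reflect across h@12): 32 holes -> [(8, 0), (8, 3), (8, 4), (8, 7), (9, 0), (9, 3), (9, 4), (9, 7), (10, 0), (10, 3), (10, 4), (10, 7), (11, 0), (11, 3), (11, 4), (11, 7), (12, 0), (12, 3), (12, 4), (12, 7), (13, 0), (13, 3), (13, 4), (13, 7), (14, 0), (14, 3), (14, 4), (14, 7), (15, 0), (15, 3), (15, 4), (15, 7)]
Unfold 5 (reflect across h@8): 64 holes -> [(0, 0), (0, 3), (0, 4), (0, 7), (1, 0), (1, 3), (1, 4), (1, 7), (2, 0), (2, 3), (2, 4), (2, 7), (3, 0), (3, 3), (3, 4), (3, 7), (4, 0), (4, 3), (4, 4), (4, 7), (5, 0), (5, 3), (5, 4), (5, 7), (6, 0), (6, 3), (6, 4), (6, 7), (7, 0), (7, 3), (7, 4), (7, 7), (8, 0), (8, 3), (8, 4), (8, 7), (9, 0), (9, 3), (9, 4), (9, 7), (10, 0), (10, 3), (10, 4), (10, 7), (11, 0), (11, 3), (11, 4), (11, 7), (12, 0), (12, 3), (12, 4), (12, 7), (13, 0), (13, 3), (13, 4), (13, 7), (14, 0), (14, 3), (14, 4), (14, 7), (15, 0), (15, 3), (15, 4), (15, 7)]

Answer: O..OO..O
O..OO..O
O..OO..O
O..OO..O
O..OO..O
O..OO..O
O..OO..O
O..OO..O
O..OO..O
O..OO..O
O..OO..O
O..OO..O
O..OO..O
O..OO..O
O..OO..O
O..OO..O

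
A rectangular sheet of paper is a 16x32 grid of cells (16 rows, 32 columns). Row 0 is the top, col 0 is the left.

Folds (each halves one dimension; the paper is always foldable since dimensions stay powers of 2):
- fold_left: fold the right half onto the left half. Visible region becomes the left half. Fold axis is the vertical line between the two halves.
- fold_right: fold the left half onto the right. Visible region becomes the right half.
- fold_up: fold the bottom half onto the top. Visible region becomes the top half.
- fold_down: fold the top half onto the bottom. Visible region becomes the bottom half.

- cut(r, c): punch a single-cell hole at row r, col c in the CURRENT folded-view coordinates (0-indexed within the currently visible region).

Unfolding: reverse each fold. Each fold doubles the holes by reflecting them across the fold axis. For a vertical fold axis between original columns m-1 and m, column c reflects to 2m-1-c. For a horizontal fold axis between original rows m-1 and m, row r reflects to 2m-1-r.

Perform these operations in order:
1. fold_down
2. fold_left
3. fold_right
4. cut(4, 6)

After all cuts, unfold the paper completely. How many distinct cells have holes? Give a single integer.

Answer: 8

Derivation:
Op 1 fold_down: fold axis h@8; visible region now rows[8,16) x cols[0,32) = 8x32
Op 2 fold_left: fold axis v@16; visible region now rows[8,16) x cols[0,16) = 8x16
Op 3 fold_right: fold axis v@8; visible region now rows[8,16) x cols[8,16) = 8x8
Op 4 cut(4, 6): punch at orig (12,14); cuts so far [(12, 14)]; region rows[8,16) x cols[8,16) = 8x8
Unfold 1 (reflect across v@8): 2 holes -> [(12, 1), (12, 14)]
Unfold 2 (reflect across v@16): 4 holes -> [(12, 1), (12, 14), (12, 17), (12, 30)]
Unfold 3 (reflect across h@8): 8 holes -> [(3, 1), (3, 14), (3, 17), (3, 30), (12, 1), (12, 14), (12, 17), (12, 30)]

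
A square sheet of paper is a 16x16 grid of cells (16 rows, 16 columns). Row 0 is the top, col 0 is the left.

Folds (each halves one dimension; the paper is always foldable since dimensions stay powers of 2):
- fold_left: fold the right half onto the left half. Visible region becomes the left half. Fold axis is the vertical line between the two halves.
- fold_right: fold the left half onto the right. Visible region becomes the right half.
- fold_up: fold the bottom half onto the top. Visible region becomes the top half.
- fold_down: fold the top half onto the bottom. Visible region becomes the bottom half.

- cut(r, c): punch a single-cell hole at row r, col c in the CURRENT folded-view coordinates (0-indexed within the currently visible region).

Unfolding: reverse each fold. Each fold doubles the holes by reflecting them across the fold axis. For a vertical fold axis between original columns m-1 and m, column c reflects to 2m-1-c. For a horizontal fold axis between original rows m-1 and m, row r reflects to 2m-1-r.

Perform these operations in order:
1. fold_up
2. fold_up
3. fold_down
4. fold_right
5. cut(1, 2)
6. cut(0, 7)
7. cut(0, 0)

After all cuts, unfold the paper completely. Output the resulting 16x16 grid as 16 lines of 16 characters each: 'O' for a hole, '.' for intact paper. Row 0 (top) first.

Answer: .....O....O.....
O......OO......O
O......OO......O
.....O....O.....
.....O....O.....
O......OO......O
O......OO......O
.....O....O.....
.....O....O.....
O......OO......O
O......OO......O
.....O....O.....
.....O....O.....
O......OO......O
O......OO......O
.....O....O.....

Derivation:
Op 1 fold_up: fold axis h@8; visible region now rows[0,8) x cols[0,16) = 8x16
Op 2 fold_up: fold axis h@4; visible region now rows[0,4) x cols[0,16) = 4x16
Op 3 fold_down: fold axis h@2; visible region now rows[2,4) x cols[0,16) = 2x16
Op 4 fold_right: fold axis v@8; visible region now rows[2,4) x cols[8,16) = 2x8
Op 5 cut(1, 2): punch at orig (3,10); cuts so far [(3, 10)]; region rows[2,4) x cols[8,16) = 2x8
Op 6 cut(0, 7): punch at orig (2,15); cuts so far [(2, 15), (3, 10)]; region rows[2,4) x cols[8,16) = 2x8
Op 7 cut(0, 0): punch at orig (2,8); cuts so far [(2, 8), (2, 15), (3, 10)]; region rows[2,4) x cols[8,16) = 2x8
Unfold 1 (reflect across v@8): 6 holes -> [(2, 0), (2, 7), (2, 8), (2, 15), (3, 5), (3, 10)]
Unfold 2 (reflect across h@2): 12 holes -> [(0, 5), (0, 10), (1, 0), (1, 7), (1, 8), (1, 15), (2, 0), (2, 7), (2, 8), (2, 15), (3, 5), (3, 10)]
Unfold 3 (reflect across h@4): 24 holes -> [(0, 5), (0, 10), (1, 0), (1, 7), (1, 8), (1, 15), (2, 0), (2, 7), (2, 8), (2, 15), (3, 5), (3, 10), (4, 5), (4, 10), (5, 0), (5, 7), (5, 8), (5, 15), (6, 0), (6, 7), (6, 8), (6, 15), (7, 5), (7, 10)]
Unfold 4 (reflect across h@8): 48 holes -> [(0, 5), (0, 10), (1, 0), (1, 7), (1, 8), (1, 15), (2, 0), (2, 7), (2, 8), (2, 15), (3, 5), (3, 10), (4, 5), (4, 10), (5, 0), (5, 7), (5, 8), (5, 15), (6, 0), (6, 7), (6, 8), (6, 15), (7, 5), (7, 10), (8, 5), (8, 10), (9, 0), (9, 7), (9, 8), (9, 15), (10, 0), (10, 7), (10, 8), (10, 15), (11, 5), (11, 10), (12, 5), (12, 10), (13, 0), (13, 7), (13, 8), (13, 15), (14, 0), (14, 7), (14, 8), (14, 15), (15, 5), (15, 10)]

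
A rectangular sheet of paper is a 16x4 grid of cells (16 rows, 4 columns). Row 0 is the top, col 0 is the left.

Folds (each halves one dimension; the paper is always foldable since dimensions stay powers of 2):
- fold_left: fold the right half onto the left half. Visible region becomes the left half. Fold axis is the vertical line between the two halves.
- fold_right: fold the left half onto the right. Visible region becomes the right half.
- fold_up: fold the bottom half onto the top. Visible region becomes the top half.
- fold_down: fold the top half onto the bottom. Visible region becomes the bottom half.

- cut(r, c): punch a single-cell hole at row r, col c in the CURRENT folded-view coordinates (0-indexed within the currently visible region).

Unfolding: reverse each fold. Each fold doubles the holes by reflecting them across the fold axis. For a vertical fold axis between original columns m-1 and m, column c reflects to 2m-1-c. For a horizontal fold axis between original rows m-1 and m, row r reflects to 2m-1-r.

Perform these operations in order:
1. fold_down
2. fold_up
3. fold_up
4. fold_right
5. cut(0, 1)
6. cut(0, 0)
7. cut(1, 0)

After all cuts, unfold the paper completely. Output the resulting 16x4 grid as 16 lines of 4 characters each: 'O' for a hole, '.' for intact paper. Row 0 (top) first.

Answer: OOOO
.OO.
.OO.
OOOO
OOOO
.OO.
.OO.
OOOO
OOOO
.OO.
.OO.
OOOO
OOOO
.OO.
.OO.
OOOO

Derivation:
Op 1 fold_down: fold axis h@8; visible region now rows[8,16) x cols[0,4) = 8x4
Op 2 fold_up: fold axis h@12; visible region now rows[8,12) x cols[0,4) = 4x4
Op 3 fold_up: fold axis h@10; visible region now rows[8,10) x cols[0,4) = 2x4
Op 4 fold_right: fold axis v@2; visible region now rows[8,10) x cols[2,4) = 2x2
Op 5 cut(0, 1): punch at orig (8,3); cuts so far [(8, 3)]; region rows[8,10) x cols[2,4) = 2x2
Op 6 cut(0, 0): punch at orig (8,2); cuts so far [(8, 2), (8, 3)]; region rows[8,10) x cols[2,4) = 2x2
Op 7 cut(1, 0): punch at orig (9,2); cuts so far [(8, 2), (8, 3), (9, 2)]; region rows[8,10) x cols[2,4) = 2x2
Unfold 1 (reflect across v@2): 6 holes -> [(8, 0), (8, 1), (8, 2), (8, 3), (9, 1), (9, 2)]
Unfold 2 (reflect across h@10): 12 holes -> [(8, 0), (8, 1), (8, 2), (8, 3), (9, 1), (9, 2), (10, 1), (10, 2), (11, 0), (11, 1), (11, 2), (11, 3)]
Unfold 3 (reflect across h@12): 24 holes -> [(8, 0), (8, 1), (8, 2), (8, 3), (9, 1), (9, 2), (10, 1), (10, 2), (11, 0), (11, 1), (11, 2), (11, 3), (12, 0), (12, 1), (12, 2), (12, 3), (13, 1), (13, 2), (14, 1), (14, 2), (15, 0), (15, 1), (15, 2), (15, 3)]
Unfold 4 (reflect across h@8): 48 holes -> [(0, 0), (0, 1), (0, 2), (0, 3), (1, 1), (1, 2), (2, 1), (2, 2), (3, 0), (3, 1), (3, 2), (3, 3), (4, 0), (4, 1), (4, 2), (4, 3), (5, 1), (5, 2), (6, 1), (6, 2), (7, 0), (7, 1), (7, 2), (7, 3), (8, 0), (8, 1), (8, 2), (8, 3), (9, 1), (9, 2), (10, 1), (10, 2), (11, 0), (11, 1), (11, 2), (11, 3), (12, 0), (12, 1), (12, 2), (12, 3), (13, 1), (13, 2), (14, 1), (14, 2), (15, 0), (15, 1), (15, 2), (15, 3)]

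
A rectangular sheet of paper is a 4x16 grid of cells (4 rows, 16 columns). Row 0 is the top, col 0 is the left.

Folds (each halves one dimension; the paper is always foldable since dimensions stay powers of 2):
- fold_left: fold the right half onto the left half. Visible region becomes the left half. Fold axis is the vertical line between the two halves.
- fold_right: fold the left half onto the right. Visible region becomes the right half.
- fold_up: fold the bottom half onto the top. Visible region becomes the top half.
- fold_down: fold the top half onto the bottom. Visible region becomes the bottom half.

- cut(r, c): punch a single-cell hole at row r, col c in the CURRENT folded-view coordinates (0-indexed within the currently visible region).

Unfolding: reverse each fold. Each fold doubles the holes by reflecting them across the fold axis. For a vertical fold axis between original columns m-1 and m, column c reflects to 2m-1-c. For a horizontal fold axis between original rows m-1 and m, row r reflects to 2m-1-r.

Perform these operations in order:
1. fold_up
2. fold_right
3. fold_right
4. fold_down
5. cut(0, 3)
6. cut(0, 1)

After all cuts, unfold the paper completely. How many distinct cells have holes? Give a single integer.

Answer: 32

Derivation:
Op 1 fold_up: fold axis h@2; visible region now rows[0,2) x cols[0,16) = 2x16
Op 2 fold_right: fold axis v@8; visible region now rows[0,2) x cols[8,16) = 2x8
Op 3 fold_right: fold axis v@12; visible region now rows[0,2) x cols[12,16) = 2x4
Op 4 fold_down: fold axis h@1; visible region now rows[1,2) x cols[12,16) = 1x4
Op 5 cut(0, 3): punch at orig (1,15); cuts so far [(1, 15)]; region rows[1,2) x cols[12,16) = 1x4
Op 6 cut(0, 1): punch at orig (1,13); cuts so far [(1, 13), (1, 15)]; region rows[1,2) x cols[12,16) = 1x4
Unfold 1 (reflect across h@1): 4 holes -> [(0, 13), (0, 15), (1, 13), (1, 15)]
Unfold 2 (reflect across v@12): 8 holes -> [(0, 8), (0, 10), (0, 13), (0, 15), (1, 8), (1, 10), (1, 13), (1, 15)]
Unfold 3 (reflect across v@8): 16 holes -> [(0, 0), (0, 2), (0, 5), (0, 7), (0, 8), (0, 10), (0, 13), (0, 15), (1, 0), (1, 2), (1, 5), (1, 7), (1, 8), (1, 10), (1, 13), (1, 15)]
Unfold 4 (reflect across h@2): 32 holes -> [(0, 0), (0, 2), (0, 5), (0, 7), (0, 8), (0, 10), (0, 13), (0, 15), (1, 0), (1, 2), (1, 5), (1, 7), (1, 8), (1, 10), (1, 13), (1, 15), (2, 0), (2, 2), (2, 5), (2, 7), (2, 8), (2, 10), (2, 13), (2, 15), (3, 0), (3, 2), (3, 5), (3, 7), (3, 8), (3, 10), (3, 13), (3, 15)]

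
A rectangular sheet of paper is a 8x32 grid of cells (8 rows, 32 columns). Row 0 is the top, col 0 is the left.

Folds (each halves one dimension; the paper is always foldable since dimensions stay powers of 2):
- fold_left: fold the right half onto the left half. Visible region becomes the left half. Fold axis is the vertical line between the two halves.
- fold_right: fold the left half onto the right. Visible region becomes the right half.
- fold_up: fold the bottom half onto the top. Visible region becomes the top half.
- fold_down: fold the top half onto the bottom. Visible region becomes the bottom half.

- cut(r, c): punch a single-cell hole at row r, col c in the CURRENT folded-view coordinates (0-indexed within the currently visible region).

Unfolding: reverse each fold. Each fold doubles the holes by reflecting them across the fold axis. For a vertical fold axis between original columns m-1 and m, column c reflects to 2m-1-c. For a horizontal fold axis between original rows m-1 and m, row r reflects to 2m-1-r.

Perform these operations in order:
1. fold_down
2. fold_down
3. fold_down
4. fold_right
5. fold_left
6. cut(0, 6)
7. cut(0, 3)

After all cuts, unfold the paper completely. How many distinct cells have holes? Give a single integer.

Answer: 64

Derivation:
Op 1 fold_down: fold axis h@4; visible region now rows[4,8) x cols[0,32) = 4x32
Op 2 fold_down: fold axis h@6; visible region now rows[6,8) x cols[0,32) = 2x32
Op 3 fold_down: fold axis h@7; visible region now rows[7,8) x cols[0,32) = 1x32
Op 4 fold_right: fold axis v@16; visible region now rows[7,8) x cols[16,32) = 1x16
Op 5 fold_left: fold axis v@24; visible region now rows[7,8) x cols[16,24) = 1x8
Op 6 cut(0, 6): punch at orig (7,22); cuts so far [(7, 22)]; region rows[7,8) x cols[16,24) = 1x8
Op 7 cut(0, 3): punch at orig (7,19); cuts so far [(7, 19), (7, 22)]; region rows[7,8) x cols[16,24) = 1x8
Unfold 1 (reflect across v@24): 4 holes -> [(7, 19), (7, 22), (7, 25), (7, 28)]
Unfold 2 (reflect across v@16): 8 holes -> [(7, 3), (7, 6), (7, 9), (7, 12), (7, 19), (7, 22), (7, 25), (7, 28)]
Unfold 3 (reflect across h@7): 16 holes -> [(6, 3), (6, 6), (6, 9), (6, 12), (6, 19), (6, 22), (6, 25), (6, 28), (7, 3), (7, 6), (7, 9), (7, 12), (7, 19), (7, 22), (7, 25), (7, 28)]
Unfold 4 (reflect across h@6): 32 holes -> [(4, 3), (4, 6), (4, 9), (4, 12), (4, 19), (4, 22), (4, 25), (4, 28), (5, 3), (5, 6), (5, 9), (5, 12), (5, 19), (5, 22), (5, 25), (5, 28), (6, 3), (6, 6), (6, 9), (6, 12), (6, 19), (6, 22), (6, 25), (6, 28), (7, 3), (7, 6), (7, 9), (7, 12), (7, 19), (7, 22), (7, 25), (7, 28)]
Unfold 5 (reflect across h@4): 64 holes -> [(0, 3), (0, 6), (0, 9), (0, 12), (0, 19), (0, 22), (0, 25), (0, 28), (1, 3), (1, 6), (1, 9), (1, 12), (1, 19), (1, 22), (1, 25), (1, 28), (2, 3), (2, 6), (2, 9), (2, 12), (2, 19), (2, 22), (2, 25), (2, 28), (3, 3), (3, 6), (3, 9), (3, 12), (3, 19), (3, 22), (3, 25), (3, 28), (4, 3), (4, 6), (4, 9), (4, 12), (4, 19), (4, 22), (4, 25), (4, 28), (5, 3), (5, 6), (5, 9), (5, 12), (5, 19), (5, 22), (5, 25), (5, 28), (6, 3), (6, 6), (6, 9), (6, 12), (6, 19), (6, 22), (6, 25), (6, 28), (7, 3), (7, 6), (7, 9), (7, 12), (7, 19), (7, 22), (7, 25), (7, 28)]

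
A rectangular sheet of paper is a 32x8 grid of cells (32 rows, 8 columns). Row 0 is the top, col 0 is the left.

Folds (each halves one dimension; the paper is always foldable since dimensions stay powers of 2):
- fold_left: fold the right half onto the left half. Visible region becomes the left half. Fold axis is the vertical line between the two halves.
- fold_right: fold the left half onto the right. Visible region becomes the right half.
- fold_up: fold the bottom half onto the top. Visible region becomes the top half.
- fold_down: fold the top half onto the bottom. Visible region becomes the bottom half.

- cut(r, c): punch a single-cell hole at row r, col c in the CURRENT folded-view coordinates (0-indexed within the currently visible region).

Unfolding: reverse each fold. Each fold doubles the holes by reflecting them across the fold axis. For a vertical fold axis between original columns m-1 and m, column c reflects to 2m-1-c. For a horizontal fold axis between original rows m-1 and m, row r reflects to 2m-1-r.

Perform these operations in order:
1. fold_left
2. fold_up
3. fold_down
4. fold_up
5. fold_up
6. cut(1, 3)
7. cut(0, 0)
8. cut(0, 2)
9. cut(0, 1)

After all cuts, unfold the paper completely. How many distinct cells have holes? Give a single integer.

Op 1 fold_left: fold axis v@4; visible region now rows[0,32) x cols[0,4) = 32x4
Op 2 fold_up: fold axis h@16; visible region now rows[0,16) x cols[0,4) = 16x4
Op 3 fold_down: fold axis h@8; visible region now rows[8,16) x cols[0,4) = 8x4
Op 4 fold_up: fold axis h@12; visible region now rows[8,12) x cols[0,4) = 4x4
Op 5 fold_up: fold axis h@10; visible region now rows[8,10) x cols[0,4) = 2x4
Op 6 cut(1, 3): punch at orig (9,3); cuts so far [(9, 3)]; region rows[8,10) x cols[0,4) = 2x4
Op 7 cut(0, 0): punch at orig (8,0); cuts so far [(8, 0), (9, 3)]; region rows[8,10) x cols[0,4) = 2x4
Op 8 cut(0, 2): punch at orig (8,2); cuts so far [(8, 0), (8, 2), (9, 3)]; region rows[8,10) x cols[0,4) = 2x4
Op 9 cut(0, 1): punch at orig (8,1); cuts so far [(8, 0), (8, 1), (8, 2), (9, 3)]; region rows[8,10) x cols[0,4) = 2x4
Unfold 1 (reflect across h@10): 8 holes -> [(8, 0), (8, 1), (8, 2), (9, 3), (10, 3), (11, 0), (11, 1), (11, 2)]
Unfold 2 (reflect across h@12): 16 holes -> [(8, 0), (8, 1), (8, 2), (9, 3), (10, 3), (11, 0), (11, 1), (11, 2), (12, 0), (12, 1), (12, 2), (13, 3), (14, 3), (15, 0), (15, 1), (15, 2)]
Unfold 3 (reflect across h@8): 32 holes -> [(0, 0), (0, 1), (0, 2), (1, 3), (2, 3), (3, 0), (3, 1), (3, 2), (4, 0), (4, 1), (4, 2), (5, 3), (6, 3), (7, 0), (7, 1), (7, 2), (8, 0), (8, 1), (8, 2), (9, 3), (10, 3), (11, 0), (11, 1), (11, 2), (12, 0), (12, 1), (12, 2), (13, 3), (14, 3), (15, 0), (15, 1), (15, 2)]
Unfold 4 (reflect across h@16): 64 holes -> [(0, 0), (0, 1), (0, 2), (1, 3), (2, 3), (3, 0), (3, 1), (3, 2), (4, 0), (4, 1), (4, 2), (5, 3), (6, 3), (7, 0), (7, 1), (7, 2), (8, 0), (8, 1), (8, 2), (9, 3), (10, 3), (11, 0), (11, 1), (11, 2), (12, 0), (12, 1), (12, 2), (13, 3), (14, 3), (15, 0), (15, 1), (15, 2), (16, 0), (16, 1), (16, 2), (17, 3), (18, 3), (19, 0), (19, 1), (19, 2), (20, 0), (20, 1), (20, 2), (21, 3), (22, 3), (23, 0), (23, 1), (23, 2), (24, 0), (24, 1), (24, 2), (25, 3), (26, 3), (27, 0), (27, 1), (27, 2), (28, 0), (28, 1), (28, 2), (29, 3), (30, 3), (31, 0), (31, 1), (31, 2)]
Unfold 5 (reflect across v@4): 128 holes -> [(0, 0), (0, 1), (0, 2), (0, 5), (0, 6), (0, 7), (1, 3), (1, 4), (2, 3), (2, 4), (3, 0), (3, 1), (3, 2), (3, 5), (3, 6), (3, 7), (4, 0), (4, 1), (4, 2), (4, 5), (4, 6), (4, 7), (5, 3), (5, 4), (6, 3), (6, 4), (7, 0), (7, 1), (7, 2), (7, 5), (7, 6), (7, 7), (8, 0), (8, 1), (8, 2), (8, 5), (8, 6), (8, 7), (9, 3), (9, 4), (10, 3), (10, 4), (11, 0), (11, 1), (11, 2), (11, 5), (11, 6), (11, 7), (12, 0), (12, 1), (12, 2), (12, 5), (12, 6), (12, 7), (13, 3), (13, 4), (14, 3), (14, 4), (15, 0), (15, 1), (15, 2), (15, 5), (15, 6), (15, 7), (16, 0), (16, 1), (16, 2), (16, 5), (16, 6), (16, 7), (17, 3), (17, 4), (18, 3), (18, 4), (19, 0), (19, 1), (19, 2), (19, 5), (19, 6), (19, 7), (20, 0), (20, 1), (20, 2), (20, 5), (20, 6), (20, 7), (21, 3), (21, 4), (22, 3), (22, 4), (23, 0), (23, 1), (23, 2), (23, 5), (23, 6), (23, 7), (24, 0), (24, 1), (24, 2), (24, 5), (24, 6), (24, 7), (25, 3), (25, 4), (26, 3), (26, 4), (27, 0), (27, 1), (27, 2), (27, 5), (27, 6), (27, 7), (28, 0), (28, 1), (28, 2), (28, 5), (28, 6), (28, 7), (29, 3), (29, 4), (30, 3), (30, 4), (31, 0), (31, 1), (31, 2), (31, 5), (31, 6), (31, 7)]

Answer: 128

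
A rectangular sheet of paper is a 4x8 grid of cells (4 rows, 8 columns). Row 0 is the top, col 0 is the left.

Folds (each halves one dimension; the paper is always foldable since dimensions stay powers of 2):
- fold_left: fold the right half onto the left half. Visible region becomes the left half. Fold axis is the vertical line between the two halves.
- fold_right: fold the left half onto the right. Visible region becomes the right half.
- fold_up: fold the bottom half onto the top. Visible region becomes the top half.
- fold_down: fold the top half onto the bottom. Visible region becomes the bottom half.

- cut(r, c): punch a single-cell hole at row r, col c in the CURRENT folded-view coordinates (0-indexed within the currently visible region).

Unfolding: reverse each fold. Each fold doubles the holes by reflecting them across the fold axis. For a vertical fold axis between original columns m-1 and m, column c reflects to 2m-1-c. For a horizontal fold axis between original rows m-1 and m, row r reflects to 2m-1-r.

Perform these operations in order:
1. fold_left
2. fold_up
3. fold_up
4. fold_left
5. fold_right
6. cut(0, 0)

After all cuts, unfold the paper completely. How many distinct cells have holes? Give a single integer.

Op 1 fold_left: fold axis v@4; visible region now rows[0,4) x cols[0,4) = 4x4
Op 2 fold_up: fold axis h@2; visible region now rows[0,2) x cols[0,4) = 2x4
Op 3 fold_up: fold axis h@1; visible region now rows[0,1) x cols[0,4) = 1x4
Op 4 fold_left: fold axis v@2; visible region now rows[0,1) x cols[0,2) = 1x2
Op 5 fold_right: fold axis v@1; visible region now rows[0,1) x cols[1,2) = 1x1
Op 6 cut(0, 0): punch at orig (0,1); cuts so far [(0, 1)]; region rows[0,1) x cols[1,2) = 1x1
Unfold 1 (reflect across v@1): 2 holes -> [(0, 0), (0, 1)]
Unfold 2 (reflect across v@2): 4 holes -> [(0, 0), (0, 1), (0, 2), (0, 3)]
Unfold 3 (reflect across h@1): 8 holes -> [(0, 0), (0, 1), (0, 2), (0, 3), (1, 0), (1, 1), (1, 2), (1, 3)]
Unfold 4 (reflect across h@2): 16 holes -> [(0, 0), (0, 1), (0, 2), (0, 3), (1, 0), (1, 1), (1, 2), (1, 3), (2, 0), (2, 1), (2, 2), (2, 3), (3, 0), (3, 1), (3, 2), (3, 3)]
Unfold 5 (reflect across v@4): 32 holes -> [(0, 0), (0, 1), (0, 2), (0, 3), (0, 4), (0, 5), (0, 6), (0, 7), (1, 0), (1, 1), (1, 2), (1, 3), (1, 4), (1, 5), (1, 6), (1, 7), (2, 0), (2, 1), (2, 2), (2, 3), (2, 4), (2, 5), (2, 6), (2, 7), (3, 0), (3, 1), (3, 2), (3, 3), (3, 4), (3, 5), (3, 6), (3, 7)]

Answer: 32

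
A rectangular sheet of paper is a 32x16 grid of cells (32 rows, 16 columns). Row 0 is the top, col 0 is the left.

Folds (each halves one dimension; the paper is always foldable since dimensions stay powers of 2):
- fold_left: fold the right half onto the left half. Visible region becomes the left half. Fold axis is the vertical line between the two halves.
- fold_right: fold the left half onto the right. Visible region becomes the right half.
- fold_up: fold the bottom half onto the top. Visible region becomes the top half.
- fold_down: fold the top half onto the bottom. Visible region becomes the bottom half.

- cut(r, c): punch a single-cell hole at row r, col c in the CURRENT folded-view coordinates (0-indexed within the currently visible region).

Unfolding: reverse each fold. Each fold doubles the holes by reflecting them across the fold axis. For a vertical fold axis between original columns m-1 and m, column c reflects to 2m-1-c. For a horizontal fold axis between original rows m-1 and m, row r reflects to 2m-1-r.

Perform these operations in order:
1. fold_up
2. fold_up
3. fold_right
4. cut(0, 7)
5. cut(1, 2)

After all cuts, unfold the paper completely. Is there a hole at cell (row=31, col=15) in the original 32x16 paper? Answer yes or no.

Answer: yes

Derivation:
Op 1 fold_up: fold axis h@16; visible region now rows[0,16) x cols[0,16) = 16x16
Op 2 fold_up: fold axis h@8; visible region now rows[0,8) x cols[0,16) = 8x16
Op 3 fold_right: fold axis v@8; visible region now rows[0,8) x cols[8,16) = 8x8
Op 4 cut(0, 7): punch at orig (0,15); cuts so far [(0, 15)]; region rows[0,8) x cols[8,16) = 8x8
Op 5 cut(1, 2): punch at orig (1,10); cuts so far [(0, 15), (1, 10)]; region rows[0,8) x cols[8,16) = 8x8
Unfold 1 (reflect across v@8): 4 holes -> [(0, 0), (0, 15), (1, 5), (1, 10)]
Unfold 2 (reflect across h@8): 8 holes -> [(0, 0), (0, 15), (1, 5), (1, 10), (14, 5), (14, 10), (15, 0), (15, 15)]
Unfold 3 (reflect across h@16): 16 holes -> [(0, 0), (0, 15), (1, 5), (1, 10), (14, 5), (14, 10), (15, 0), (15, 15), (16, 0), (16, 15), (17, 5), (17, 10), (30, 5), (30, 10), (31, 0), (31, 15)]
Holes: [(0, 0), (0, 15), (1, 5), (1, 10), (14, 5), (14, 10), (15, 0), (15, 15), (16, 0), (16, 15), (17, 5), (17, 10), (30, 5), (30, 10), (31, 0), (31, 15)]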